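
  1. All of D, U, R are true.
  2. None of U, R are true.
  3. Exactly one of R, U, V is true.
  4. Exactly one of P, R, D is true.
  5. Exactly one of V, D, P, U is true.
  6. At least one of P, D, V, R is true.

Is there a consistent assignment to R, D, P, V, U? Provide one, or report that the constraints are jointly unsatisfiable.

The formula is unsatisfiable.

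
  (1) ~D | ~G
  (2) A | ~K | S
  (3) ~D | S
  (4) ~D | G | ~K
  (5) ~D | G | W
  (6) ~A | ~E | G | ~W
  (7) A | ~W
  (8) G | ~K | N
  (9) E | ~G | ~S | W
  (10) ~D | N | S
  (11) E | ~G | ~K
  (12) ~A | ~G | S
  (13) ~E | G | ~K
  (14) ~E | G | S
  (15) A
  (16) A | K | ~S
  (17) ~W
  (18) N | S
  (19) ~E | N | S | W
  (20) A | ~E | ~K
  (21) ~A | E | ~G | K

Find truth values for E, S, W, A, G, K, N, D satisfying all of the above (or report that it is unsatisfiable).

Unit clause (A) forces A = True.
Unit clause (~W) forces W = False.
Set E = False.
Set S = False.
  then (~D | S) forces D = False.
  then (~A | ~G | S) forces G = False.
  then (N | S) forces N = True.
Set K = True.
All clauses satisfied.

E: False, S: False, W: False, A: True, G: False, K: True, N: True, D: False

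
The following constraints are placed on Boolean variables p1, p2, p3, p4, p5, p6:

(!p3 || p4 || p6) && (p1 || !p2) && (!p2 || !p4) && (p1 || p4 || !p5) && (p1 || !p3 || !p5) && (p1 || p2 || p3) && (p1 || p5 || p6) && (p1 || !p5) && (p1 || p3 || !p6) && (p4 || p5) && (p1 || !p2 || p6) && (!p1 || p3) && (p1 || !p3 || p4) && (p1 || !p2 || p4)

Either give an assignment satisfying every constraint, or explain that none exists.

Set p1 = True.
  then (!p1 || p3) forces p3 = True.
Set p2 = False.
Set p4 = True.
Set p5 = False.
Set p6 = False.
All clauses satisfied.

p1=T, p2=F, p3=T, p4=T, p5=F, p6=F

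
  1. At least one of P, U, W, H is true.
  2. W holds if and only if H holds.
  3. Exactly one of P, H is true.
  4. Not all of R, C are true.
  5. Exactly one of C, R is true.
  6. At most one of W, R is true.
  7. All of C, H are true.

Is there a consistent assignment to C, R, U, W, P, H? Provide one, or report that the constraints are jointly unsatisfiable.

C=T, R=F, U=F, W=T, P=F, H=T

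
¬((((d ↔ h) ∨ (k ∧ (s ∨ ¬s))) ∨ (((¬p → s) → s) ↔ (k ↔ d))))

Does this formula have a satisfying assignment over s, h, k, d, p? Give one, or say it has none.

s = False, h = True, k = False, d = False, p = True

  ¬((((d ↔ h) ∨ (k ∧ (s ∨ ¬s))) ∨ (((¬p → s) → s) ↔ (k ↔ d)))) = True
    ((d ↔ h) ∨ (k ∧ (s ∨ ¬s))) ∨ (((¬p → s) → s) ↔ (k ↔ d)) = False
      (d ↔ h) ∨ (k ∧ (s ∨ ¬s)) = False
        d ↔ h = False
        k ∧ (s ∨ ¬s) = False
          s ∨ ¬s = True
            ¬s = True
      ((¬p → s) → s) ↔ (k ↔ d) = False
        (¬p → s) → s = False
          ¬p → s = True
            ¬p = False
        k ↔ d = True
The formula evaluates to True.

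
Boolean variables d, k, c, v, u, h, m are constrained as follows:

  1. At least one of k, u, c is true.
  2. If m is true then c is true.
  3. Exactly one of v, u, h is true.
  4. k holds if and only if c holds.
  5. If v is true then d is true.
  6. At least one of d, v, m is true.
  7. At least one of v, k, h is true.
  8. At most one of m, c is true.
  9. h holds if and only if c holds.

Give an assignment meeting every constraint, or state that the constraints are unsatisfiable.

d = True, k = True, c = True, v = False, u = False, h = True, m = False

  (1) {k, u, c}: 2 true — at least one ✓
  (2) m=F ⇒ c: vacuous ✓
  (3) {v, u, h}: 1 true — exactly one ✓
  (4) k=T, c=T — same ✓
  (5) v=F ⇒ d: vacuous ✓
  (6) {d, v, m}: 1 true — at least one ✓
  (7) {v, k, h}: 2 true — at least one ✓
  (8) {m, c}: 1 true — at most one ✓
  (9) h=T, c=T — same ✓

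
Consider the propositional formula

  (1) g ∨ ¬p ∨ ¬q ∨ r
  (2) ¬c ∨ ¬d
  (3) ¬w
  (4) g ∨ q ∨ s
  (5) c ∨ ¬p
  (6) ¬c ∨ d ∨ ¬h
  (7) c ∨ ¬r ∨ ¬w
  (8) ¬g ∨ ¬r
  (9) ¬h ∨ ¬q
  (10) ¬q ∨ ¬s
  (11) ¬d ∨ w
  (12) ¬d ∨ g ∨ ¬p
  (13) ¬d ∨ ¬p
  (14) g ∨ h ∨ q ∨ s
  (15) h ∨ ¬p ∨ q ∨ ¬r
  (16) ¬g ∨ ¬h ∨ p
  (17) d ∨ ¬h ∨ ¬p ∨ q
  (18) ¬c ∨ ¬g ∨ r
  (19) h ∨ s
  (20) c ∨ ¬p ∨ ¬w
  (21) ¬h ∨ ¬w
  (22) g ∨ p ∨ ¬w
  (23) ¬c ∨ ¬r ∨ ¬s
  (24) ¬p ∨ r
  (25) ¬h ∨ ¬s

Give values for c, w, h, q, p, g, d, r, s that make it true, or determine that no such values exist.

Unit clause (¬w) forces w = False.
In (¬d ∨ w) only ¬d is left, so d = False.
Set c = False.
  then (c ∨ ¬p) forces p = False.
Try h = True:
  (¬h ∨ ¬q) forces q = False.
  (¬g ∨ ¬h ∨ p) forces g = False.
  (g ∨ q ∨ s) forces s = True.
  clause (¬h ∨ ¬s) is falsified — backtrack.
So h = False.
  then (h ∨ s) forces s = True.
  then (¬q ∨ ¬s) forces q = False.
Set g = False.
Set r = False.
All clauses satisfied.

c = False; w = False; h = False; q = False; p = False; g = False; d = False; r = False; s = True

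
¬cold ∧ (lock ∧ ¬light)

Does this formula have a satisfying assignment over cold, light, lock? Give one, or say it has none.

cold = False, light = False, lock = True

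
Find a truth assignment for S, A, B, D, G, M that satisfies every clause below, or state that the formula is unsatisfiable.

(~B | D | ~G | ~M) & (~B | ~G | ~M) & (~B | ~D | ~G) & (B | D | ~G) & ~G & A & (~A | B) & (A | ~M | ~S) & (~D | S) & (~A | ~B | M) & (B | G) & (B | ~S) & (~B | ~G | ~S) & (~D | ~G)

S: False, A: True, B: True, D: False, G: False, M: True

Unit clause (~G) forces G = False.
Unit clause (A) forces A = True.
In (~A | B) only B is left, so B = True.
In (~A | ~B | M) only M is left, so M = True.
Set S = False.
  then (~D | S) forces D = False.
All clauses satisfied.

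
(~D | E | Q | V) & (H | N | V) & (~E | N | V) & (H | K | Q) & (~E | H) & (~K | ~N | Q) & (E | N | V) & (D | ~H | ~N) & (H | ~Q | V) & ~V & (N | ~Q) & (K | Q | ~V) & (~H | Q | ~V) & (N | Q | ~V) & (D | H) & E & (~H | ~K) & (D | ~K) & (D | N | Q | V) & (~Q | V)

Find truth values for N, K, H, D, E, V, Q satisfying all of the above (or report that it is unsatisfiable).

Unit clause (~V) forces V = False.
Unit clause (E) forces E = True.
In (~Q | V) only ~Q is left, so Q = False.
In (~E | N | V) only N is left, so N = True.
In (~E | H) only H is left, so H = True.
In (~K | ~N | Q) only ~K is left, so K = False.
In (D | ~H | ~N) only D is left, so D = True.
All clauses satisfied.

N=T, K=F, H=T, D=T, E=T, V=F, Q=F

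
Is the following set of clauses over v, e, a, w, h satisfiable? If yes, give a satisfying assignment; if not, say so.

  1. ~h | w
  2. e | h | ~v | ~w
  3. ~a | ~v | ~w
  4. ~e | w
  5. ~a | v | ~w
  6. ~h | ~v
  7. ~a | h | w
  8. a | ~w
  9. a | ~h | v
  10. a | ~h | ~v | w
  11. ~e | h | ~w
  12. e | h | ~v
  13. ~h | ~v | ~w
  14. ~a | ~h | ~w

Try v = True:
  (~h | ~v) forces h = False.
  (e | h | ~v) forces e = True.
  (~e | w) forces w = True.
  clause (~e | h | ~w) is falsified — backtrack.
So v = False.
Try e = True:
  (~e | w) forces w = True.
  (~a | v | ~w) forces a = False.
  clause (a | ~w) is falsified — backtrack.
So e = False.
Try a = True:
  (~a | v | ~w) forces w = False.
  (~h | w) forces h = False.
  clause (~a | h | w) is falsified — backtrack.
So a = False.
  then (a | ~w) forces w = False.
  then (a | ~h | v) forces h = False.
All clauses satisfied.

v: False, e: False, a: False, w: False, h: False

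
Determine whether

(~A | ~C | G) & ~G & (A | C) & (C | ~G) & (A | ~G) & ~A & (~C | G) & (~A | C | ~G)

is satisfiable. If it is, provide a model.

Unsatisfiable

Case G = True:
  Clause (~G) is falsified — contradiction.
Case G = False:
  (~A) forces A = False.
  (A | C) forces C = True.
  Clause (~C | G) is falsified — contradiction.
Both cases fail, so the formula is unsatisfiable.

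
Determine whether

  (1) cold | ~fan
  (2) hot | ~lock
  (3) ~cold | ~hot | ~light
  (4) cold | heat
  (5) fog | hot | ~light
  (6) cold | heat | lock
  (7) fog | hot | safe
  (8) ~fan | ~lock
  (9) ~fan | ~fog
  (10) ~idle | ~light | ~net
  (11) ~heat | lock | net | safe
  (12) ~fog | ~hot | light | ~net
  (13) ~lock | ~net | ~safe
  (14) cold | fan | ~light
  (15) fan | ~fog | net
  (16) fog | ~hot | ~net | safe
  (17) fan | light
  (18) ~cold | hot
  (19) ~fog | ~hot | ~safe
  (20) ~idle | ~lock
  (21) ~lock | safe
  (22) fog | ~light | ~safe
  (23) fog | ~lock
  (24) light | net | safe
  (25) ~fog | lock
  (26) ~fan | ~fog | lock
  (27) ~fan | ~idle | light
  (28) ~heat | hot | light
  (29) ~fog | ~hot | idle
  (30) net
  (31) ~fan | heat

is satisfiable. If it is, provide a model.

fan = True, cold = True, lock = False, idle = False, safe = True, light = False, net = True, heat = True, hot = True, fog = False

Unit clause (net) forces net = True.
Try fan = False:
  (fan | light) forces light = True.
  (~idle | ~light | ~net) forces idle = False.
  (cold | fan | ~light) forces cold = True.
  (~cold | ~hot | ~light) forces hot = False.
  clause (~cold | hot) is falsified — backtrack.
So fan = True.
  then (cold | ~fan) forces cold = True.
  then (~fan | ~lock) forces lock = False.
  then (~fan | ~fog) forces fog = False.
  then (~cold | hot) forces hot = True.
  then (~fan | heat) forces heat = True.
  then (~cold | ~hot | ~light) forces light = False.
  then (fog | ~hot | ~net | safe) forces safe = True.
  then (~fan | ~idle | light) forces idle = False.
All clauses satisfied.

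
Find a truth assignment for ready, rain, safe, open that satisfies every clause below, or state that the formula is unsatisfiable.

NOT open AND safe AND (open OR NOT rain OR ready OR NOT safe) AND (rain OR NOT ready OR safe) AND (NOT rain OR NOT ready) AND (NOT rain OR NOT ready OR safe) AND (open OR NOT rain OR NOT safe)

ready = True, rain = False, safe = True, open = False

Unit clause (NOT open) forces open = False.
Unit clause (safe) forces safe = True.
In (open OR NOT rain OR NOT safe) only NOT rain is left, so rain = False.
Set ready = True.
Check each clause:
  (NOT open): NOT open holds.
  (safe): safe holds.
  (open OR NOT rain OR ready OR NOT safe): NOT rain holds.
  (rain OR NOT ready OR safe): safe holds.
  (NOT rain OR NOT ready): NOT rain holds.
  (NOT rain OR NOT ready OR safe): NOT rain holds.
  (open OR NOT rain OR NOT safe): NOT rain holds.
All clauses satisfied.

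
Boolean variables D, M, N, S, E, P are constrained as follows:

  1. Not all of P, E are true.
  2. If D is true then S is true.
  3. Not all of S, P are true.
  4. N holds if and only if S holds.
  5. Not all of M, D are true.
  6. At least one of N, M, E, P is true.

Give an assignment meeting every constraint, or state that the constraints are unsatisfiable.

D=F, M=F, N=F, S=F, E=T, P=F

  (1) {P, E}: 1/2 true — not all ✓
  (2) D=F ⇒ S: vacuous ✓
  (3) {S, P}: 0/2 true — not all ✓
  (4) N=F, S=F — same ✓
  (5) {M, D}: 0/2 true — not all ✓
  (6) {N, M, E, P}: 1 true — at least one ✓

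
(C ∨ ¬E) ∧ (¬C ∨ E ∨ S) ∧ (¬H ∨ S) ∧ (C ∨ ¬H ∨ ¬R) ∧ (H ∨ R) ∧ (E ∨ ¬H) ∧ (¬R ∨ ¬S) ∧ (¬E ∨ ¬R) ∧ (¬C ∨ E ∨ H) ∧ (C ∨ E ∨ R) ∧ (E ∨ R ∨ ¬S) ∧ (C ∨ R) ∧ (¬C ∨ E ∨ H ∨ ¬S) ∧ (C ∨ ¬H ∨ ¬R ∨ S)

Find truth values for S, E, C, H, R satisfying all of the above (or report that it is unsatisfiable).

Set S = False.
  then (¬H ∨ S) forces H = False.
  then (H ∨ R) forces R = True.
  then (¬E ∨ ¬R) forces E = False.
  then (¬C ∨ E ∨ H) forces C = False.
All clauses satisfied.

S = False, E = False, C = False, H = False, R = True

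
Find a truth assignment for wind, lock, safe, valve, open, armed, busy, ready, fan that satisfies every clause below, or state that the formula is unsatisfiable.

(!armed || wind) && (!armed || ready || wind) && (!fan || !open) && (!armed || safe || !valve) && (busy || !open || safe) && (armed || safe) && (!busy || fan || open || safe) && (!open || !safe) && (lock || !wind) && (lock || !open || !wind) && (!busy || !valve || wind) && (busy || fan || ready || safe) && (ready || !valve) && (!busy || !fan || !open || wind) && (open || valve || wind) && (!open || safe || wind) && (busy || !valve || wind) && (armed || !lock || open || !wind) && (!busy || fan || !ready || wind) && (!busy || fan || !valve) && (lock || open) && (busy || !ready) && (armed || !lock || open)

wind: True, lock: True, safe: False, valve: False, open: False, armed: True, busy: True, ready: False, fan: True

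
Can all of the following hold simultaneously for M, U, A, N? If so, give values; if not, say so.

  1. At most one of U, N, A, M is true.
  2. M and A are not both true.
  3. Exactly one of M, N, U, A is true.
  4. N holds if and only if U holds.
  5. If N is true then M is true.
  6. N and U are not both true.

M = True, U = False, A = False, N = False

  (1) {U, N, A, M}: 1 true — at most one ✓
  (2) M=T, A=F — not both ✓
  (3) {M, N, U, A}: 1 true — exactly one ✓
  (4) N=F, U=F — same ✓
  (5) N=F ⇒ M: vacuous ✓
  (6) N=F, U=F — not both ✓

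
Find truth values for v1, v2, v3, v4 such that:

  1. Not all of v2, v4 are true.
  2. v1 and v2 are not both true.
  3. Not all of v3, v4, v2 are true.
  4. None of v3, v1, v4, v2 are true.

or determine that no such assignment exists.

v1=F; v2=F; v3=F; v4=F

  (1) {v2, v4}: 0/2 true — not all ✓
  (2) v1=F, v2=F — not both ✓
  (3) {v3, v4, v2}: 0/3 true — not all ✓
  (4) {v3, v1, v4, v2}: 0 true — none ✓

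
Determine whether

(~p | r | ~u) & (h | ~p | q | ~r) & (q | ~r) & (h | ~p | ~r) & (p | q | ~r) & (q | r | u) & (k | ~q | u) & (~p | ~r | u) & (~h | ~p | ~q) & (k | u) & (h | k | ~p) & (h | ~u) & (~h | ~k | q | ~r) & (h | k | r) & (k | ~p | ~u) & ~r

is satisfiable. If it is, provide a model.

k: True, q: False, p: False, r: False, u: True, h: True

Unit clause (~r) forces r = False.
Set k = True.
Set q = False.
  then (q | r | u) forces u = True.
  then (h | ~u) forces h = True.
  then (~p | r | ~u) forces p = False.
All clauses satisfied.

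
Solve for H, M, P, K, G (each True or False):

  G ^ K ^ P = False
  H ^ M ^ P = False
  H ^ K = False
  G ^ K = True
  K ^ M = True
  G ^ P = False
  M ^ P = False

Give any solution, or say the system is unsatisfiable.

H = False, M = True, P = True, K = False, G = True

G ^ K ^ P = T ^ F ^ T = False ✓
H ^ M ^ P = F ^ T ^ T = False ✓
H ^ K = F ^ F = False ✓
G ^ K = T ^ F = True ✓
K ^ M = F ^ T = True ✓
G ^ P = T ^ T = False ✓
M ^ P = T ^ T = False ✓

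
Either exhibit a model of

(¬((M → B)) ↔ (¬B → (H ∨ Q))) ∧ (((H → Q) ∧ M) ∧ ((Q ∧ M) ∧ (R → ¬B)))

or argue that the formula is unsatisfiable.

B = False, M = True, R = False, H = True, Q = True

  ¬((M → B)) ↔ (¬B → (H ∨ Q)) = True
    ¬((M → B)) = True
      M → B = False
    ¬B → (H ∨ Q) = True
      ¬B = True
      H ∨ Q = True
  ((H → Q) ∧ M) ∧ ((Q ∧ M) ∧ (R → ¬B)) = True
    (H → Q) ∧ M = True
      H → Q = True
    (Q ∧ M) ∧ (R → ¬B) = True
      Q ∧ M = True
      R → ¬B = True
        ¬B = True
Both conjuncts True, so the formula holds.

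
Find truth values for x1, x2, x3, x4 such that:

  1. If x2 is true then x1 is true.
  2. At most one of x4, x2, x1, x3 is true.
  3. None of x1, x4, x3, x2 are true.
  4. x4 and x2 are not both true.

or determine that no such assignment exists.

x1 = False; x2 = False; x3 = False; x4 = False

  (1) x2=F ⇒ x1: vacuous ✓
  (2) {x4, x2, x1, x3}: 0 true — at most one ✓
  (3) {x1, x4, x3, x2}: 0 true — none ✓
  (4) x4=F, x2=F — not both ✓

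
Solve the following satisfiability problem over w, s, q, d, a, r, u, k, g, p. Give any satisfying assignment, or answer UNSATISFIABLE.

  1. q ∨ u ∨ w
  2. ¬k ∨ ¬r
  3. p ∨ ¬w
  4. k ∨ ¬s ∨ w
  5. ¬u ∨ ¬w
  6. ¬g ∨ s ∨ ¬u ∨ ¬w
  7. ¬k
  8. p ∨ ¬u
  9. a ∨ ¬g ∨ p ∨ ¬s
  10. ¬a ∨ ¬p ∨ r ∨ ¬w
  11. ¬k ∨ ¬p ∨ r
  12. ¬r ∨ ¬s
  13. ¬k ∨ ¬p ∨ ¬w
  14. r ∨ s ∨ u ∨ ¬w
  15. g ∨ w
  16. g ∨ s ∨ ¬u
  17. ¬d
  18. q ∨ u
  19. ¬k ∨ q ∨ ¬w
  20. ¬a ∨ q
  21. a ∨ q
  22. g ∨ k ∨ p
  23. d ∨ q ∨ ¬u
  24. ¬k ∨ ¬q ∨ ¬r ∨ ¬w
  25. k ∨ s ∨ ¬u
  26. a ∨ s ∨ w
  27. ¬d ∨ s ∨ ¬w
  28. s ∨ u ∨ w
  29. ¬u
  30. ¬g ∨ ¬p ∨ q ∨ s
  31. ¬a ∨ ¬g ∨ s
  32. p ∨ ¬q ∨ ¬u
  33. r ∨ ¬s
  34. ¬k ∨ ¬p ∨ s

Unit clause (¬k) forces k = False.
Unit clause (¬d) forces d = False.
Unit clause (¬u) forces u = False.
In (q ∨ u) only q is left, so q = True.
Try w = False:
  (k ∨ ¬s ∨ w) forces s = False.
  clause (s ∨ u ∨ w) is falsified — backtrack.
So w = True.
  then (p ∨ ¬w) forces p = True.
Try s = True:
  (¬r ∨ ¬s) forces r = False.
  clause (r ∨ ¬s) is falsified — backtrack.
So s = False.
  then (r ∨ s ∨ u ∨ ¬w) forces r = True.
Set a = False.
Set g = False.
All clauses satisfied.

w = True, s = False, q = True, d = False, a = False, r = True, u = False, k = False, g = False, p = True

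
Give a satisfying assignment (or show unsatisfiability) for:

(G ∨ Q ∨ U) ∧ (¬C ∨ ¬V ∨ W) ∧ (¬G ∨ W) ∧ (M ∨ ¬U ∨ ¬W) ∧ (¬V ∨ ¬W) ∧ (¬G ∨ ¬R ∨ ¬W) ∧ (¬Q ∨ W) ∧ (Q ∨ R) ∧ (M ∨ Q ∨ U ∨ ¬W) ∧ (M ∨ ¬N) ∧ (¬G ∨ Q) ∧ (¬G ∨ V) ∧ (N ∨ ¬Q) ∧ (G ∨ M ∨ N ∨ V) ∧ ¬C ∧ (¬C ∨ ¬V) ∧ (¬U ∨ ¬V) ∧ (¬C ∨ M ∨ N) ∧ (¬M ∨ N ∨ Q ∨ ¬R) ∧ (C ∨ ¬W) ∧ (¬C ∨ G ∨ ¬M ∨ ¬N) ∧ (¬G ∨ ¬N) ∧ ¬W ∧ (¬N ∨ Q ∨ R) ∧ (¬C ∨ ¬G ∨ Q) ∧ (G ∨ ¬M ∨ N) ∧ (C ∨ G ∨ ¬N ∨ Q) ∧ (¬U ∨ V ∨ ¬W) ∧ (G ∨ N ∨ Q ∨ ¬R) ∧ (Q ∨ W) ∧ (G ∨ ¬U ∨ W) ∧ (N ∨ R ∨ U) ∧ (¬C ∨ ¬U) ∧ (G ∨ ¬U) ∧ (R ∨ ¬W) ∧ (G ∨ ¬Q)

Unsatisfiable — no assignment works.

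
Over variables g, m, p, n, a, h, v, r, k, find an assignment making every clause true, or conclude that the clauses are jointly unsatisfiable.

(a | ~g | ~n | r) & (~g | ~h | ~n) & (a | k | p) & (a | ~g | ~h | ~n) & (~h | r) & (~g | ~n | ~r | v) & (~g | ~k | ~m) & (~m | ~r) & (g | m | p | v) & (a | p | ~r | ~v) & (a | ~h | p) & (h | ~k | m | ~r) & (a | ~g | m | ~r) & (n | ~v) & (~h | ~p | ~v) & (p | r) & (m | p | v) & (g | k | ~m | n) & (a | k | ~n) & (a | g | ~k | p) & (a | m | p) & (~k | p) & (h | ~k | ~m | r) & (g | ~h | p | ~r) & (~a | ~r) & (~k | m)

g: False, m: False, p: True, n: True, a: True, h: False, v: True, r: False, k: False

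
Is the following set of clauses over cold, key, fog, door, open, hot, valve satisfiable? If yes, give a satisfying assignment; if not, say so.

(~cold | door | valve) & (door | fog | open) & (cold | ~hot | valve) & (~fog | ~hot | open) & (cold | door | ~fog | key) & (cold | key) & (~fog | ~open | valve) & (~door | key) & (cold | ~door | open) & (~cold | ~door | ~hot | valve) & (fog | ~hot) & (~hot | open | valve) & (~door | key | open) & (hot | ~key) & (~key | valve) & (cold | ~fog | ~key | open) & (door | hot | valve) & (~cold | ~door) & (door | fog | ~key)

Set cold = True.
  then (~cold | ~door) forces door = False.
  then (~cold | door | valve) forces valve = True.
Set key = False.
Set fog = True.
Set open = True.
Set hot = True.
All clauses satisfied.

cold=T, key=F, fog=T, door=F, open=T, hot=T, valve=T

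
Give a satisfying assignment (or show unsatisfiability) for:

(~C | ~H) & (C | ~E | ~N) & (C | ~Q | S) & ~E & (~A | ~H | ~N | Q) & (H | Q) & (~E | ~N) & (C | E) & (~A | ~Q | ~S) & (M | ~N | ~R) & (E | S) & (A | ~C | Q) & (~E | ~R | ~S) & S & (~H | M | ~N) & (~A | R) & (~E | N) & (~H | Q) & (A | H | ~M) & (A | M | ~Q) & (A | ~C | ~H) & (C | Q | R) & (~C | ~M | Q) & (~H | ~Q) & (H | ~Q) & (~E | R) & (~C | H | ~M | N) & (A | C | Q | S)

Case E = True:
  Clause (~E) is falsified — contradiction.
Case E = False:
  (C | E) forces C = True.
  (~C | ~H) forces H = False.
  (H | Q) forces Q = True.
  Clause (H | ~Q) is falsified — contradiction.
Both cases fail, so the formula is unsatisfiable.

Unsatisfiable — no assignment works.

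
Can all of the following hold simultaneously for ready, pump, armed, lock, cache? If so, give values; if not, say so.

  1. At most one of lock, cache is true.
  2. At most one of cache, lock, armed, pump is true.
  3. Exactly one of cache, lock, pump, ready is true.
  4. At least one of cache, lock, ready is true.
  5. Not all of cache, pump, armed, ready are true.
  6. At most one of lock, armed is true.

ready=F, pump=F, armed=F, lock=T, cache=F

  (1) {lock, cache}: 1 true — at most one ✓
  (2) {cache, lock, armed, pump}: 1 true — at most one ✓
  (3) {cache, lock, pump, ready}: 1 true — exactly one ✓
  (4) {cache, lock, ready}: 1 true — at least one ✓
  (5) {cache, pump, armed, ready}: 0/4 true — not all ✓
  (6) {lock, armed}: 1 true — at most one ✓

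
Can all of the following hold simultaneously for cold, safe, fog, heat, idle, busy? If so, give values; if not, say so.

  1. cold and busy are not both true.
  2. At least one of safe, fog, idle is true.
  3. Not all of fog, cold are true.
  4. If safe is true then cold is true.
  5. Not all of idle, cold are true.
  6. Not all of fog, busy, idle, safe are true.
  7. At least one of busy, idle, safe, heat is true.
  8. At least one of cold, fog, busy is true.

cold: False, safe: False, fog: True, heat: True, idle: False, busy: True

  (1) cold=F, busy=T — not both ✓
  (2) {safe, fog, idle}: 1 true — at least one ✓
  (3) {fog, cold}: 1/2 true — not all ✓
  (4) safe=F ⇒ cold: vacuous ✓
  (5) {idle, cold}: 0/2 true — not all ✓
  (6) {fog, busy, idle, safe}: 2/4 true — not all ✓
  (7) {busy, idle, safe, heat}: 2 true — at least one ✓
  (8) {cold, fog, busy}: 2 true — at least one ✓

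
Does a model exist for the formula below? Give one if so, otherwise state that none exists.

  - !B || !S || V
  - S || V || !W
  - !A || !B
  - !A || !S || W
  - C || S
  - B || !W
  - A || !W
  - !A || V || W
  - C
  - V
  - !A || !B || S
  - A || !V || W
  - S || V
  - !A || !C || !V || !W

Unit clause (C) forces C = True.
Unit clause (V) forces V = True.
Try W = True:
  (B || !W) forces B = True.
  (!A || !B) forces A = False.
  clause (A || !W) is falsified — backtrack.
So W = False.
  then (A || !V || W) forces A = True.
  then (!A || !B) forces B = False.
  then (!A || !S || W) forces S = False.
All clauses satisfied.

C=T; W=F; S=F; A=T; B=F; V=T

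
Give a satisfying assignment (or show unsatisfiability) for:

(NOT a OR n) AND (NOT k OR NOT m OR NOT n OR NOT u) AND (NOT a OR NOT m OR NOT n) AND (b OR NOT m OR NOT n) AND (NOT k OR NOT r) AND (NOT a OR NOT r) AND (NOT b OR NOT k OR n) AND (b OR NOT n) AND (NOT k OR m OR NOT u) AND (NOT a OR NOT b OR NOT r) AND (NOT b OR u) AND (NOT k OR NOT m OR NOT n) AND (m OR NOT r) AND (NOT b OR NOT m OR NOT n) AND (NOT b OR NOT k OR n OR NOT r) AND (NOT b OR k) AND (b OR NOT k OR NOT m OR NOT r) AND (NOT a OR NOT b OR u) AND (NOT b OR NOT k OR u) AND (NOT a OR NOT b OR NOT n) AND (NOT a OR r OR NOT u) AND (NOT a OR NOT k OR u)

a=F, n=F, b=F, m=F, u=F, r=F, k=F

Try a = True:
  (NOT a OR n) forces n = True.
  (NOT a OR NOT m OR NOT n) forces m = False.
  (NOT a OR NOT r) forces r = False.
  (b OR NOT n) forces b = True.
  clause (NOT a OR NOT b OR NOT n) is falsified — backtrack.
So a = False.
Try n = True:
  (b OR NOT n) forces b = True.
  (NOT b OR u) forces u = True.
  (NOT b OR NOT m OR NOT n) forces m = False.
  (NOT k OR m OR NOT u) forces k = False.
  clause (NOT b OR k) is falsified — backtrack.
So n = False.
Set b = False.
Set m = False.
  then (m OR NOT r) forces r = False.
Set u = False.
Set k = False.
All clauses satisfied.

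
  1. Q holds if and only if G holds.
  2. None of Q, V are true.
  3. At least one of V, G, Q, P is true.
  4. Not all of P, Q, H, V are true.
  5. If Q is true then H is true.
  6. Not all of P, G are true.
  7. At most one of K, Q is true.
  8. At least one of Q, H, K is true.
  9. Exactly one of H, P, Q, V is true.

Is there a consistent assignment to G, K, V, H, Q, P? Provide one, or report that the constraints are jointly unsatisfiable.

G = False, K = True, V = False, H = False, Q = False, P = True

  (1) Q=F, G=F — same ✓
  (2) {Q, V}: 0 true — none ✓
  (3) {V, G, Q, P}: 1 true — at least one ✓
  (4) {P, Q, H, V}: 1/4 true — not all ✓
  (5) Q=F ⇒ H: vacuous ✓
  (6) {P, G}: 1/2 true — not all ✓
  (7) {K, Q}: 1 true — at most one ✓
  (8) {Q, H, K}: 1 true — at least one ✓
  (9) {H, P, Q, V}: 1 true — exactly one ✓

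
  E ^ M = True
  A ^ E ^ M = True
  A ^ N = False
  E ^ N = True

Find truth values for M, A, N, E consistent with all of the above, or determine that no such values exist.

M=F; A=F; N=F; E=T

E ^ M = T ^ F = True ✓
A ^ E ^ M = F ^ T ^ F = True ✓
A ^ N = F ^ F = False ✓
E ^ N = T ^ F = True ✓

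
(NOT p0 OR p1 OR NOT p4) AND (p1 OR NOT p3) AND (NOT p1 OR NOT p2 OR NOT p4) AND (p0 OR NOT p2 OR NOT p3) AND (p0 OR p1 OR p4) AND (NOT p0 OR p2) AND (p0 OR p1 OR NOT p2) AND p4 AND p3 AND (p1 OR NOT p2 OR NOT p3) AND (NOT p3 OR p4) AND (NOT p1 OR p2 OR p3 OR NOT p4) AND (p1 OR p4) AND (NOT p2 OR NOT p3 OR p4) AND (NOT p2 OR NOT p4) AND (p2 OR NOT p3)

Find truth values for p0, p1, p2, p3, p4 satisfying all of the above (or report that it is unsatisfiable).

UNSATISFIABLE

Case p3 = True:
  (p1 OR NOT p3) forces p1 = True.
  (p4) forces p4 = True.
  (NOT p1 OR NOT p2 OR NOT p4) forces p2 = False.
  Clause (p2 OR NOT p3) is falsified — contradiction.
Case p3 = False:
  Clause (p3) is falsified — contradiction.
Both cases fail, so the formula is unsatisfiable.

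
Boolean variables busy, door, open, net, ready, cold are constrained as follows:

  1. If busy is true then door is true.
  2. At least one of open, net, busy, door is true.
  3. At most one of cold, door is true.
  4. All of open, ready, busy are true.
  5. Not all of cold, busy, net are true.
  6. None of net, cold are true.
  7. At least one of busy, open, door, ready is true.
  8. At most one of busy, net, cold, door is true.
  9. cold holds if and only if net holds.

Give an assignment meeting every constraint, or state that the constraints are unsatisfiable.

Unsatisfiable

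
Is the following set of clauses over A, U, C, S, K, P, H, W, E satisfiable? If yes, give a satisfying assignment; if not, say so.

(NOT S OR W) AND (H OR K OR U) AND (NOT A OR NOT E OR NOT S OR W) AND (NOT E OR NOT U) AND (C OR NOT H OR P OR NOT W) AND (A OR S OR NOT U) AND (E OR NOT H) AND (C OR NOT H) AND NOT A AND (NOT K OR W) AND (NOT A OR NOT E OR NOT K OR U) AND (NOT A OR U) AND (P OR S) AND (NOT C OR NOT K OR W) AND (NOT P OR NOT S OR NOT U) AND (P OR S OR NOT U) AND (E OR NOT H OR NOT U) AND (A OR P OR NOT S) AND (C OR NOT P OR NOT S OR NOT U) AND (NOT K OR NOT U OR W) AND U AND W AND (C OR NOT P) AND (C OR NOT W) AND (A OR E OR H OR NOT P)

Unsatisfiable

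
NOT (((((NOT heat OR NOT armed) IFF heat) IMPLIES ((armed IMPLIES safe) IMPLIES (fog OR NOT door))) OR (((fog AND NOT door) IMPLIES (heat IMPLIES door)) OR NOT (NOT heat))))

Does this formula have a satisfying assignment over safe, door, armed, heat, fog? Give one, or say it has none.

Case door = True: the formula becomes NOT (((((NOT heat OR NOT armed) IFF heat) IMPLIES ((armed IMPLIES safe) IMPLIES fog)) OR True)) = False.
Case door = False: the formula becomes NOT ((True OR ((fog IMPLIES NOT heat) OR NOT (NOT heat)))) = False.
Both cases fail — unsatisfiable.

UNSATISFIABLE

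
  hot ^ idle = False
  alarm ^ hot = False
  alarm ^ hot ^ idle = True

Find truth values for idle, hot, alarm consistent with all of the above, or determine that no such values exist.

idle = True, hot = True, alarm = True

hot ^ idle = T ^ T = False ✓
alarm ^ hot = T ^ T = False ✓
alarm ^ hot ^ idle = T ^ T ^ T = True ✓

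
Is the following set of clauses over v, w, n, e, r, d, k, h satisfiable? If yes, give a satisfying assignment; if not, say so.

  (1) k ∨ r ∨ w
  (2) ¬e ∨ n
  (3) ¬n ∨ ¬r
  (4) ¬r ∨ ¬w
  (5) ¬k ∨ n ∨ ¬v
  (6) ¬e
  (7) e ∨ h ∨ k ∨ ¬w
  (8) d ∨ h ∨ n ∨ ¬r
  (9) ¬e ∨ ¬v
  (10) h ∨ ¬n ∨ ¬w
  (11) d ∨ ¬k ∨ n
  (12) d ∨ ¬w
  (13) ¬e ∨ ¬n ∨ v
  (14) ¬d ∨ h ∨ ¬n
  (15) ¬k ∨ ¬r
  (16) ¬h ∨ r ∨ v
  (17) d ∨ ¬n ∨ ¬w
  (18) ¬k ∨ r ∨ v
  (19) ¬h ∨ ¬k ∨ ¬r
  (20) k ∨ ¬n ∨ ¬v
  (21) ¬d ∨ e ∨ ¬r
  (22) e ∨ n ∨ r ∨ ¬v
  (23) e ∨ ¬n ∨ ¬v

Unit clause (¬e) forces e = False.
Set v = False.
Try w = True:
  (¬r ∨ ¬w) forces r = False.
  (d ∨ ¬w) forces d = True.
  (¬h ∨ r ∨ v) forces h = False.
  (e ∨ h ∨ k ∨ ¬w) forces k = True.
  clause (¬k ∨ r ∨ v) is falsified — backtrack.
So w = False.
Set n = False.
Set r = True.
  then (¬k ∨ ¬r) forces k = False.
  then (¬d ∨ e ∨ ¬r) forces d = False.
  then (d ∨ h ∨ n ∨ ¬r) forces h = True.
All clauses satisfied.

v = False, w = False, n = False, e = False, r = True, d = False, k = False, h = True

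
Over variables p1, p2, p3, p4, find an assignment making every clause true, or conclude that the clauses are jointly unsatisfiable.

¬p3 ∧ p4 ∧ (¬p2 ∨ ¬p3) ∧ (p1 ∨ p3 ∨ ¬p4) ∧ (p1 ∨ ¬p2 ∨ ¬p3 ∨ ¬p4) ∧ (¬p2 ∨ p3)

Unit clause (¬p3) forces p3 = False.
Unit clause (p4) forces p4 = True.
In (p1 ∨ p3 ∨ ¬p4) only p1 is left, so p1 = True.
In (¬p2 ∨ p3) only ¬p2 is left, so p2 = False.
Check each clause:
  (¬p3): ¬p3 holds.
  (p4): p4 holds.
  (¬p2 ∨ ¬p3): ¬p2 holds.
  (p1 ∨ p3 ∨ ¬p4): p1 holds.
  (p1 ∨ ¬p2 ∨ ¬p3 ∨ ¬p4): p1 holds.
  (¬p2 ∨ p3): ¬p2 holds.
All clauses satisfied.

p1 = True, p2 = False, p3 = False, p4 = True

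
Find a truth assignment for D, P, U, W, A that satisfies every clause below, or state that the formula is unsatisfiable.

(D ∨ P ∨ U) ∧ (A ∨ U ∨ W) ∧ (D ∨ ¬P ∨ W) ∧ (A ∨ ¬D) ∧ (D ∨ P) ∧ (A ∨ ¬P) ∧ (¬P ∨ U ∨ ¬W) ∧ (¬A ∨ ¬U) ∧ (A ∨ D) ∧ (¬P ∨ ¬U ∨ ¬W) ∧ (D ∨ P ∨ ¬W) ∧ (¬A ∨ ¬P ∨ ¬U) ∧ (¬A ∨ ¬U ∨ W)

D = True; P = False; U = False; W = True; A = True

Try D = False:
  (D ∨ P) forces P = True.
  (D ∨ ¬P ∨ W) forces W = True.
  (A ∨ ¬P) forces A = True.
  (¬P ∨ U ∨ ¬W) forces U = True.
  clause (¬A ∨ ¬U) is falsified — backtrack.
So D = True.
  then (A ∨ ¬D) forces A = True.
  then (¬A ∨ ¬U) forces U = False.
Set P = False.
Set W = True.
All clauses satisfied.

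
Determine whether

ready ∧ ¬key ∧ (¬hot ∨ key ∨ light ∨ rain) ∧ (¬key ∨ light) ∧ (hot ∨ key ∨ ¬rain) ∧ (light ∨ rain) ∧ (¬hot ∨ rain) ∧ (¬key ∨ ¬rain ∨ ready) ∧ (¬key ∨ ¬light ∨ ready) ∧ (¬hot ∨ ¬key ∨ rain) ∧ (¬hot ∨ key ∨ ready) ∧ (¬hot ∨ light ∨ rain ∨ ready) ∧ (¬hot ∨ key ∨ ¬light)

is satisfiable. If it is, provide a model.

hot: True, key: False, ready: True, light: False, rain: True

Unit clause (ready) forces ready = True.
Unit clause (¬key) forces key = False.
Set hot = True.
  then (¬hot ∨ rain) forces rain = True.
  then (¬hot ∨ key ∨ ¬light) forces light = False.
All clauses satisfied.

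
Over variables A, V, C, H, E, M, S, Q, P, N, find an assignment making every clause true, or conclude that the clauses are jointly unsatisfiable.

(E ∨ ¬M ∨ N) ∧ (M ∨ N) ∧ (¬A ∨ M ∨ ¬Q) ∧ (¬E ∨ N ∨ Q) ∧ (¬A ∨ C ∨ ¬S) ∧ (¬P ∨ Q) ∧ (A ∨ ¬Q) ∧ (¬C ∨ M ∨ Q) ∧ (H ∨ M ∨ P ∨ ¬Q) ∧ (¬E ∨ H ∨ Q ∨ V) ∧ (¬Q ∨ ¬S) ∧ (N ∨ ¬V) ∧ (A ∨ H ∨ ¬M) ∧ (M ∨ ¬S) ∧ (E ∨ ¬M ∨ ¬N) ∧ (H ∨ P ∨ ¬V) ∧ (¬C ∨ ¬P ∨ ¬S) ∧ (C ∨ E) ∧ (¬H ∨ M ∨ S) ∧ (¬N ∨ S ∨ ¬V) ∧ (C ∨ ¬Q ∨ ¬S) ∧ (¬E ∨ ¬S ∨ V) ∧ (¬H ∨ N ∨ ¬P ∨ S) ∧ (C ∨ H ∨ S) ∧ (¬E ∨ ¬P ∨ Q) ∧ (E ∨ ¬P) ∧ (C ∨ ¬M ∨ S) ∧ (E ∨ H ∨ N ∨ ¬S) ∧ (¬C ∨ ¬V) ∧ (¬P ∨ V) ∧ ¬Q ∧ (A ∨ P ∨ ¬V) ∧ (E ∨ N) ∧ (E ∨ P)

A=T; V=F; C=T; H=T; E=T; M=T; S=F; Q=F; P=F; N=T

Unit clause (¬Q) forces Q = False.
In (¬P ∨ Q) only ¬P is left, so P = False.
In (E ∨ P) only E is left, so E = True.
In (¬E ∨ N ∨ Q) only N is left, so N = True.
Set A = True.
Try V = True:
  (H ∨ P ∨ ¬V) forces H = True.
  (¬N ∨ S ∨ ¬V) forces S = True.
  (¬A ∨ C ∨ ¬S) forces C = True.
  clause (¬C ∨ ¬V) is falsified — backtrack.
So V = False.
  then (¬E ∨ H ∨ Q ∨ V) forces H = True.
  then (¬E ∨ ¬S ∨ V) forces S = False.
  then (¬H ∨ M ∨ S) forces M = True.
  then (C ∨ ¬M ∨ S) forces C = True.
All clauses satisfied.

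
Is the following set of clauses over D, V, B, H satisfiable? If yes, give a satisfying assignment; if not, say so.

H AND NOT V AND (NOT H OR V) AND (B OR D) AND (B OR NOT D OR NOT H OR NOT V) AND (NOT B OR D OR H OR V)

The formula is unsatisfiable.

Case V = True:
  Clause (NOT V) is falsified — contradiction.
Case V = False:
  (H) forces H = True.
  Clause (NOT H OR V) is falsified — contradiction.
Both cases fail, so the formula is unsatisfiable.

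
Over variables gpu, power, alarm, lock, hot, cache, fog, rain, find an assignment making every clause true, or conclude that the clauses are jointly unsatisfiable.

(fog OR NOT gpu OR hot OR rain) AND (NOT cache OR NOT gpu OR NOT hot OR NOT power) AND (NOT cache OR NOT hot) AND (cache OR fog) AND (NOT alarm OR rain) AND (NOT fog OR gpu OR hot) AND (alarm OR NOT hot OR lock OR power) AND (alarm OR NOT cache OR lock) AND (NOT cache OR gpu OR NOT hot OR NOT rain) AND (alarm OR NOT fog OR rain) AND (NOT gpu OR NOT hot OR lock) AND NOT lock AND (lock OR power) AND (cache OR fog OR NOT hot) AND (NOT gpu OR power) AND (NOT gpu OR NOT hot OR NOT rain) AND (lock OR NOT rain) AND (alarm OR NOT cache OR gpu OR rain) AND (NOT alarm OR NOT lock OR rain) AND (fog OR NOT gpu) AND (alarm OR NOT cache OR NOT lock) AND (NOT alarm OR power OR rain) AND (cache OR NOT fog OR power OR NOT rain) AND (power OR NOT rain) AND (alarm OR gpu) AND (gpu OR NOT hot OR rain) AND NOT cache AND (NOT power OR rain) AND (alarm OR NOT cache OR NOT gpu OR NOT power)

Case lock = True:
  Clause (NOT lock) is falsified — contradiction.
Case lock = False:
  (lock OR power) forces power = True.
  (lock OR NOT rain) forces rain = False.
  Clause (NOT power OR rain) is falsified — contradiction.
Both cases fail, so the formula is unsatisfiable.

Unsatisfiable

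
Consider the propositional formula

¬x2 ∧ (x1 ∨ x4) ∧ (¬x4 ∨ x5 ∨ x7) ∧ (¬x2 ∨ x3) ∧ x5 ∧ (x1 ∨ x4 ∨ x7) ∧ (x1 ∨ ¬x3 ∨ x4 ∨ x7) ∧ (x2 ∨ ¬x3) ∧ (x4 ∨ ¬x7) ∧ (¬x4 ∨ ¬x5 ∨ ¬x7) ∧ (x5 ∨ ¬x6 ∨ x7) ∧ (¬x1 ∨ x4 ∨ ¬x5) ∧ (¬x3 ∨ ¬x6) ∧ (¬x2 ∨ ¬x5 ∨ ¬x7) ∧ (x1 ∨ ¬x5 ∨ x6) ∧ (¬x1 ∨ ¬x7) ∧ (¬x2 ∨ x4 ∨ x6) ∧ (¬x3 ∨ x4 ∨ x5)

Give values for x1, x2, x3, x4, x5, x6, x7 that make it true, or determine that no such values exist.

Unit clause (¬x2) forces x2 = False.
Unit clause (x5) forces x5 = True.
In (x2 ∨ ¬x3) only ¬x3 is left, so x3 = False.
Set x1 = True.
  then (¬x1 ∨ x4 ∨ ¬x5) forces x4 = True.
  then (¬x1 ∨ ¬x7) forces x7 = False.
Set x6 = True.
All clauses satisfied.

x1=T; x2=F; x3=F; x4=T; x5=T; x6=T; x7=F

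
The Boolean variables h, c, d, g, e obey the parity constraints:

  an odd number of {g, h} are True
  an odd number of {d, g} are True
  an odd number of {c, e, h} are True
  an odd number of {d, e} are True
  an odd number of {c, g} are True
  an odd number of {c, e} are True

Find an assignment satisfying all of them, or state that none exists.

h = False, c = False, d = False, g = True, e = True

{g, h}: 1 true → odd ✓
{d, g}: 1 true → odd ✓
{c, e, h}: 1 true → odd ✓
{d, e}: 1 true → odd ✓
{c, g}: 1 true → odd ✓
{c, e}: 1 true → odd ✓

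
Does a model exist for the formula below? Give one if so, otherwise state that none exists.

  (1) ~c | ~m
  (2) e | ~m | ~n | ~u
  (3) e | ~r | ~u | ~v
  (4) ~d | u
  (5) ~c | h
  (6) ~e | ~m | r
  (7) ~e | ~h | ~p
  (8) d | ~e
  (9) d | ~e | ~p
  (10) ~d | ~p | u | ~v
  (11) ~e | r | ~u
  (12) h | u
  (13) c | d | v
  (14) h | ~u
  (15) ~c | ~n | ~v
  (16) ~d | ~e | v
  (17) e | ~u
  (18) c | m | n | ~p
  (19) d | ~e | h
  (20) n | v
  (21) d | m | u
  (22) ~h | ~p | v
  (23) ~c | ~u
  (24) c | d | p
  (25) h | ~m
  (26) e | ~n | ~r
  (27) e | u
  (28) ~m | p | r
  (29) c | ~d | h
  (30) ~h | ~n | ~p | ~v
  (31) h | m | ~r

n=F, d=T, v=T, u=T, e=T, c=F, r=T, p=F, h=T, m=F

Set n = False.
  then (n | v) forces v = True.
Try d = False:
  (d | ~e) forces e = False.
  (e | ~u) forces u = False.
  clause (e | u) is falsified — backtrack.
So d = True.
  then (~d | u) forces u = True.
  then (h | ~u) forces h = True.
  then (e | ~u) forces e = True.
  then (~c | ~u) forces c = False.
  then (~e | ~h | ~p) forces p = False.
  then (~e | r | ~u) forces r = True.
Set m = False.
All clauses satisfied.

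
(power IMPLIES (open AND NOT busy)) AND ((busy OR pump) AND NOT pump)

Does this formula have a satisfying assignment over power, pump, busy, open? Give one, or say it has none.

power=F; pump=F; busy=T; open=F

  power IMPLIES (open AND NOT busy) = True
    open AND NOT busy = False
      NOT busy = False
  (busy OR pump) AND NOT pump = True
    busy OR pump = True
    NOT pump = True
Both conjuncts True, so the formula holds.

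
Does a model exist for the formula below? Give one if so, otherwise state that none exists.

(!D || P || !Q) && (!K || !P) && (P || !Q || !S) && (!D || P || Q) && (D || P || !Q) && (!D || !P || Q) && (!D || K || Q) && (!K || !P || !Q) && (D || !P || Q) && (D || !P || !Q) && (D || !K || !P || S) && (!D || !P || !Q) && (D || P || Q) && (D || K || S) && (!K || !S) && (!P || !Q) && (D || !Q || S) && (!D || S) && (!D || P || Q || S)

The formula is unsatisfiable.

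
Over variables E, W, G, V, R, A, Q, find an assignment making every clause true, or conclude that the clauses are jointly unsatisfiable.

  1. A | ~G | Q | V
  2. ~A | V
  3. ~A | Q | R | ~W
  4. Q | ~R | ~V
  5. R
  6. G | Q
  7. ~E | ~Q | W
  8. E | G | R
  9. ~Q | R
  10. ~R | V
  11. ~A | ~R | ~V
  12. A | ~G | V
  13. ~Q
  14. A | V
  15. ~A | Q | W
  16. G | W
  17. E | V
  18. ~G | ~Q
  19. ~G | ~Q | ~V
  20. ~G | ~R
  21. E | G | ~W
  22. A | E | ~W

Case R = True:
  (~R | V) forces V = True.
  (Q | ~R | ~V) forces Q = True.
  Clause (~Q) is falsified — contradiction.
Case R = False:
  Clause (R) is falsified — contradiction.
Both cases fail, so the formula is unsatisfiable.

The formula is unsatisfiable.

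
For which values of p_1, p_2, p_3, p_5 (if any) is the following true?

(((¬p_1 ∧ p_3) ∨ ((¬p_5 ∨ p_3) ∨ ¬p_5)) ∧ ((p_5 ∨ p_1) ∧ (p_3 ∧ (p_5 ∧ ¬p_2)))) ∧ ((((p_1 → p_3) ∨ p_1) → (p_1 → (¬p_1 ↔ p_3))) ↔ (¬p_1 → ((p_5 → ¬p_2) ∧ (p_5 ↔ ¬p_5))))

No satisfying assignment exists.

Case p_3 = True: the formula simplifies to ((p_5 ∨ p_1) ∧ (p_5 ∧ ¬p_2)) ∧ ((p_1 → ¬p_1) ↔ (¬p_1 → ((p_5 → ¬p_2) ∧ (p_5 ↔ ¬p_5)))).
  p_5 = True: simplifies to ¬p_2 ∧ ((p_1 → ¬p_1) ↔ p_1).
    p_1 = True: the conjunct (p_1 → ¬p_1) ↔ p_1 becomes (True → False) ↔ True = False.
    p_1 = False: the conjunct (p_1 → ¬p_1) ↔ p_1 becomes (False → True) ↔ False = False.
  p_5 = False: the conjunct p_5 is False.
Case p_3 = False: the conjunct p_3 is False.
Both cases fail — unsatisfiable.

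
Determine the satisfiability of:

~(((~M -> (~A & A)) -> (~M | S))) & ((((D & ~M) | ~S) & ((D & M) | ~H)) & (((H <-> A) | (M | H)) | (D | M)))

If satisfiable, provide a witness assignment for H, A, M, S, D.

H = True, A = False, M = True, S = False, D = True

  ~(((~M -> (~A & A)) -> (~M | S))) = True
    (~M -> (~A & A)) -> (~M | S) = False
      ~M -> (~A & A) = True
        ~M = False
        ~A & A = False
          ~A = True
      ~M | S = False
        ~M = False
  (((D & ~M) | ~S) & ((D & M) | ~H)) & (((H <-> A) | (M | H)) | (D | M)) = True
    ((D & ~M) | ~S) & ((D & M) | ~H) = True
      (D & ~M) | ~S = True
        D & ~M = False
          ~M = False
        ~S = True
      (D & M) | ~H = True
        D & M = True
        ~H = False
    ((H <-> A) | (M | H)) | (D | M) = True
      (H <-> A) | (M | H) = True
        H <-> A = False
        M | H = True
      D | M = True
Both conjuncts True, so the formula holds.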